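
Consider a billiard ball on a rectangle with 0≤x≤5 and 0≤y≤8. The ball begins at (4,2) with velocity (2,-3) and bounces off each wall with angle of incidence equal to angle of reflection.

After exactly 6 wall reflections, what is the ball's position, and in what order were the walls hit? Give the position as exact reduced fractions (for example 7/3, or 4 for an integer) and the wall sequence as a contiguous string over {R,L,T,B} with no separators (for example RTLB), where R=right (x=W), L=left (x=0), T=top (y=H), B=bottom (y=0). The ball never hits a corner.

1. t=1/2 → R at (5,1/2); v=(-2,-3)
2. t=1/6 → B at (14/3,0); v=(-2,3)
3. t=7/3 → L at (0,7); v=(2,3)
4. t=1/3 → T at (2/3,8); v=(2,-3)
5. t=13/6 → R at (5,3/2); v=(-2,-3)
6. t=1/2 → B at (4,0); v=(-2,3)

Final position: (4,0)
Wall sequence: RBLTRB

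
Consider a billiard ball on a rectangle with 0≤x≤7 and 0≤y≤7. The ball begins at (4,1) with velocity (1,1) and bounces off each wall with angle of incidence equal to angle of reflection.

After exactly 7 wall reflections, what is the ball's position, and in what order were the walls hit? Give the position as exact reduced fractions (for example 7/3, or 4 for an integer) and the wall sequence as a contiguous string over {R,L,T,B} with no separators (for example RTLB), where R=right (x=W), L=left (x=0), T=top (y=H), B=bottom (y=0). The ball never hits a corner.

Final position: (0,3)
Wall sequence: RTLBRTL

1. t=3 → R at (7,4); v=(-1,1)
2. t=3 → T at (4,7); v=(-1,-1)
3. t=4 → L at (0,3); v=(1,-1)
4. t=3 → B at (3,0); v=(1,1)
5. t=4 → R at (7,4); v=(-1,1)
6. t=3 → T at (4,7); v=(-1,-1)
7. t=4 → L at (0,3); v=(1,-1)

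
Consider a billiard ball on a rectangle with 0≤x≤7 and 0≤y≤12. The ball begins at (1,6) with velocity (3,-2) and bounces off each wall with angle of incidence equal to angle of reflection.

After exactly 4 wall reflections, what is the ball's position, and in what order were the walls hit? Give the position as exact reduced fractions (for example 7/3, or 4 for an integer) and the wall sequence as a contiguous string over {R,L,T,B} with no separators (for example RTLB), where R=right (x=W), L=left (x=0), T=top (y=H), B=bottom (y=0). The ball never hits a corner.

1. t=2 → R at (7,2); v=(-3,-2)
2. t=1 → B at (4,0); v=(-3,2)
3. t=4/3 → L at (0,8/3); v=(3,2)
4. t=7/3 → R at (7,22/3); v=(-3,2)

Final position: (7,22/3)
Wall sequence: RBLR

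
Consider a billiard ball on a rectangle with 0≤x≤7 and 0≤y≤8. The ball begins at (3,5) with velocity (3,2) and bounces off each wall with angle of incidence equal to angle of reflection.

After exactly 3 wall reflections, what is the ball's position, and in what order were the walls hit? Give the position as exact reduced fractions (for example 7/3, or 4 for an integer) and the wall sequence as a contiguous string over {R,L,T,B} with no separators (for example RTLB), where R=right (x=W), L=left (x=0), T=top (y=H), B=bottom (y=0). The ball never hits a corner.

Final position: (0,11/3)
Wall sequence: RTL

1. t=4/3 → R at (7,23/3); v=(-3,2)
2. t=1/6 → T at (13/2,8); v=(-3,-2)
3. t=13/6 → L at (0,11/3); v=(3,-2)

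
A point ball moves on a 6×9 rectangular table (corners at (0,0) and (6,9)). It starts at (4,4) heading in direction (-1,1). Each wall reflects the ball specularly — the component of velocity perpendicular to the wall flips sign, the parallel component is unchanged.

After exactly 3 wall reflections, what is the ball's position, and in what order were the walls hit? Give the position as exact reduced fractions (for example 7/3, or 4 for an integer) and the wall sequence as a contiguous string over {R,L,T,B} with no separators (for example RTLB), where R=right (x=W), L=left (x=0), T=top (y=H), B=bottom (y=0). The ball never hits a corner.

1. t=4 → L at (0,8); v=(1,1)
2. t=1 → T at (1,9); v=(1,-1)
3. t=5 → R at (6,4); v=(-1,-1)

Final position: (6,4)
Wall sequence: LTR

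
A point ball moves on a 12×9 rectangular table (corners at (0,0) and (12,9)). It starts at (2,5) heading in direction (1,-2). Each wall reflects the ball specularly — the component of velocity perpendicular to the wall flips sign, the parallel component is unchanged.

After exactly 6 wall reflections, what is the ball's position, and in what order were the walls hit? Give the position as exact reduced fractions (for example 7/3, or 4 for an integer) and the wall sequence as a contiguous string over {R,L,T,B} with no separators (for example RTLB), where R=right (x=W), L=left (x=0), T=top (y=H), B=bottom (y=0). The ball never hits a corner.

Final position: (3/2,0)
Wall sequence: BTRBTB

1. t=5/2 → B at (9/2,0); v=(1,2)
2. t=9/2 → T at (9,9); v=(1,-2)
3. t=3 → R at (12,3); v=(-1,-2)
4. t=3/2 → B at (21/2,0); v=(-1,2)
5. t=9/2 → T at (6,9); v=(-1,-2)
6. t=9/2 → B at (3/2,0); v=(-1,2)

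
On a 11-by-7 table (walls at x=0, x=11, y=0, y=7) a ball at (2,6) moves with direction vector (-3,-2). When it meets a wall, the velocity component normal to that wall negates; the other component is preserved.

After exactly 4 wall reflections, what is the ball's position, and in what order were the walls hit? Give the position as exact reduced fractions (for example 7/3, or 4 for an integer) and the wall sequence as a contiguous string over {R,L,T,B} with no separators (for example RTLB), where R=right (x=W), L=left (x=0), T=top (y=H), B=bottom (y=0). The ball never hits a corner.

Final position: (9/2,7)
Wall sequence: LBRT

1. t=2/3 → L at (0,14/3); v=(3,-2)
2. t=7/3 → B at (7,0); v=(3,2)
3. t=4/3 → R at (11,8/3); v=(-3,2)
4. t=13/6 → T at (9/2,7); v=(-3,-2)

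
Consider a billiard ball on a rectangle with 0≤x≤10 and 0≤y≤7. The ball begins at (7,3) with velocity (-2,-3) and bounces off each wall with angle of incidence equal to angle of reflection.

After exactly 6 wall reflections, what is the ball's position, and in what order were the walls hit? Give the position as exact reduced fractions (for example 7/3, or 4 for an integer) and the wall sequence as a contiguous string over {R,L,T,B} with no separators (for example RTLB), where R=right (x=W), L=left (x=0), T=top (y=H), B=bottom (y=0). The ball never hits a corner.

1. t=1 → B at (5,0); v=(-2,3)
2. t=7/3 → T at (1/3,7); v=(-2,-3)
3. t=1/6 → L at (0,13/2); v=(2,-3)
4. t=13/6 → B at (13/3,0); v=(2,3)
5. t=7/3 → T at (9,7); v=(2,-3)
6. t=1/2 → R at (10,11/2); v=(-2,-3)

Final position: (10,11/2)
Wall sequence: BTLBTR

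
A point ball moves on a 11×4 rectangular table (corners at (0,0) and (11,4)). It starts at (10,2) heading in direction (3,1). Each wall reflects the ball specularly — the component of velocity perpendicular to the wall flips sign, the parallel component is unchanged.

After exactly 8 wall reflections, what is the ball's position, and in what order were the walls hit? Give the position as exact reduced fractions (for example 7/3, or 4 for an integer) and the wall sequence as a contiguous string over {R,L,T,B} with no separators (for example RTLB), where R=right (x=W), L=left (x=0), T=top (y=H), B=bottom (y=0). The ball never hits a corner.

Final position: (8,0)
Wall sequence: RTLBRTLB

1. t=1/3 → R at (11,7/3); v=(-3,1)
2. t=5/3 → T at (6,4); v=(-3,-1)
3. t=2 → L at (0,2); v=(3,-1)
4. t=2 → B at (6,0); v=(3,1)
5. t=5/3 → R at (11,5/3); v=(-3,1)
6. t=7/3 → T at (4,4); v=(-3,-1)
7. t=4/3 → L at (0,8/3); v=(3,-1)
8. t=8/3 → B at (8,0); v=(3,1)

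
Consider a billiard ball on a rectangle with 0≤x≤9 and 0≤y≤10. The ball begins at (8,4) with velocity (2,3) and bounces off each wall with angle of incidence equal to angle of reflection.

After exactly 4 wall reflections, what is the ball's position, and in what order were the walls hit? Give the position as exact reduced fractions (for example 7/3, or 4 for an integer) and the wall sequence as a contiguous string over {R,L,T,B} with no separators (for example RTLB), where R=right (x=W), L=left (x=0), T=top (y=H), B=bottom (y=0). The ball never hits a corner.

Final position: (2/3,0)
Wall sequence: RTLB

1. t=1/2 → R at (9,11/2); v=(-2,3)
2. t=3/2 → T at (6,10); v=(-2,-3)
3. t=3 → L at (0,1); v=(2,-3)
4. t=1/3 → B at (2/3,0); v=(2,3)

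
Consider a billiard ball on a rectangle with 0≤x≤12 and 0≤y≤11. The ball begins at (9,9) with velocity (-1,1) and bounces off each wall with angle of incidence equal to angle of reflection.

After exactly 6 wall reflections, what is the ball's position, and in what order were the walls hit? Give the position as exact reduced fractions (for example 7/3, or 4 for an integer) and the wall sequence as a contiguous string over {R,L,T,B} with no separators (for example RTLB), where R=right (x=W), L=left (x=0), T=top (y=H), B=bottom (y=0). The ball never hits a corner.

1. t=2 → T at (7,11); v=(-1,-1)
2. t=7 → L at (0,4); v=(1,-1)
3. t=4 → B at (4,0); v=(1,1)
4. t=8 → R at (12,8); v=(-1,1)
5. t=3 → T at (9,11); v=(-1,-1)
6. t=9 → L at (0,2); v=(1,-1)

Final position: (0,2)
Wall sequence: TLBRTL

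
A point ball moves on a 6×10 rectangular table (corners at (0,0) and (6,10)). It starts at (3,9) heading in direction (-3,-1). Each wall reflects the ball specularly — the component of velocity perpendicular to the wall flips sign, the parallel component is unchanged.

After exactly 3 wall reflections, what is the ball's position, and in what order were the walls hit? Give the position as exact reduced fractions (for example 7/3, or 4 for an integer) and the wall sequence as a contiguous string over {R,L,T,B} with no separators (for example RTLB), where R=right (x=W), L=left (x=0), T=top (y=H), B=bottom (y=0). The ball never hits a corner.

Final position: (0,4)
Wall sequence: LRL

1. t=1 → L at (0,8); v=(3,-1)
2. t=2 → R at (6,6); v=(-3,-1)
3. t=2 → L at (0,4); v=(3,-1)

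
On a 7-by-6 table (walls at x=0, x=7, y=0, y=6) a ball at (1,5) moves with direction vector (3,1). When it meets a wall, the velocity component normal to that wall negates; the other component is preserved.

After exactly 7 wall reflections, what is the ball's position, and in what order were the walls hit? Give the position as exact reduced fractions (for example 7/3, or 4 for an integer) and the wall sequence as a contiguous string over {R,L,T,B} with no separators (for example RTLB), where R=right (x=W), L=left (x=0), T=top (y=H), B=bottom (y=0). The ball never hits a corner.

Final position: (7,13/3)
Wall sequence: TRLRBLR

1. t=1 → T at (4,6); v=(3,-1)
2. t=1 → R at (7,5); v=(-3,-1)
3. t=7/3 → L at (0,8/3); v=(3,-1)
4. t=7/3 → R at (7,1/3); v=(-3,-1)
5. t=1/3 → B at (6,0); v=(-3,1)
6. t=2 → L at (0,2); v=(3,1)
7. t=7/3 → R at (7,13/3); v=(-3,1)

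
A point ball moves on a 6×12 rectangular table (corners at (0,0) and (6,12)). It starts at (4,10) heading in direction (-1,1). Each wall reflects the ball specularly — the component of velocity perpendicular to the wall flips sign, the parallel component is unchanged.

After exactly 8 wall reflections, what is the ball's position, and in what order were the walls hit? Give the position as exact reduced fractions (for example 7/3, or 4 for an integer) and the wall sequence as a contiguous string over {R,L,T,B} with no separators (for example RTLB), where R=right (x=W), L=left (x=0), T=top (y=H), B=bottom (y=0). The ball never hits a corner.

1. t=2 → T at (2,12); v=(-1,-1)
2. t=2 → L at (0,10); v=(1,-1)
3. t=6 → R at (6,4); v=(-1,-1)
4. t=4 → B at (2,0); v=(-1,1)
5. t=2 → L at (0,2); v=(1,1)
6. t=6 → R at (6,8); v=(-1,1)
7. t=4 → T at (2,12); v=(-1,-1)
8. t=2 → L at (0,10); v=(1,-1)

Final position: (0,10)
Wall sequence: TLRBLRTL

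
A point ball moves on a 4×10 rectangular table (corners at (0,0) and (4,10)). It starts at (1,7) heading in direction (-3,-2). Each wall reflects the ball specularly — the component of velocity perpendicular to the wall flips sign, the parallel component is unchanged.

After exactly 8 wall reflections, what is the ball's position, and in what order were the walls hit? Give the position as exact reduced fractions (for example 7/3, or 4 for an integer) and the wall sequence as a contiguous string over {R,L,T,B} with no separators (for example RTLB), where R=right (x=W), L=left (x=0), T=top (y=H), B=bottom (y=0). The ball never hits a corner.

1. t=1/3 → L at (0,19/3); v=(3,-2)
2. t=4/3 → R at (4,11/3); v=(-3,-2)
3. t=4/3 → L at (0,1); v=(3,-2)
4. t=1/2 → B at (3/2,0); v=(3,2)
5. t=5/6 → R at (4,5/3); v=(-3,2)
6. t=4/3 → L at (0,13/3); v=(3,2)
7. t=4/3 → R at (4,7); v=(-3,2)
8. t=4/3 → L at (0,29/3); v=(3,2)

Final position: (0,29/3)
Wall sequence: LRLBRLRL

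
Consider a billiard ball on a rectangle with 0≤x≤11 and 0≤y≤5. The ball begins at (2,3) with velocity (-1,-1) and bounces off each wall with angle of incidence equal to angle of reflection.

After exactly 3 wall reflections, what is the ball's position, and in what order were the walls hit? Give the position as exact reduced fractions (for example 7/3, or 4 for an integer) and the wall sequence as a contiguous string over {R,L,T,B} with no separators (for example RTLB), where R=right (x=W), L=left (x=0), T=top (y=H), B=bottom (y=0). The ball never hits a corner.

1. t=2 → L at (0,1); v=(1,-1)
2. t=1 → B at (1,0); v=(1,1)
3. t=5 → T at (6,5); v=(1,-1)

Final position: (6,5)
Wall sequence: LBT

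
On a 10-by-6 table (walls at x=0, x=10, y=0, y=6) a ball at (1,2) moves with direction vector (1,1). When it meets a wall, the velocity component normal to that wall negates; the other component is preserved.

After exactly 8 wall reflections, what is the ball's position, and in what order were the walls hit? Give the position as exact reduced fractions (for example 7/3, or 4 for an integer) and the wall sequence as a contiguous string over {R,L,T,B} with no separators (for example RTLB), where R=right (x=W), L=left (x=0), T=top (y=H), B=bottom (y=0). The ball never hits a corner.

Final position: (10,5)
Wall sequence: TRBTLBTR

1. t=4 → T at (5,6); v=(1,-1)
2. t=5 → R at (10,1); v=(-1,-1)
3. t=1 → B at (9,0); v=(-1,1)
4. t=6 → T at (3,6); v=(-1,-1)
5. t=3 → L at (0,3); v=(1,-1)
6. t=3 → B at (3,0); v=(1,1)
7. t=6 → T at (9,6); v=(1,-1)
8. t=1 → R at (10,5); v=(-1,-1)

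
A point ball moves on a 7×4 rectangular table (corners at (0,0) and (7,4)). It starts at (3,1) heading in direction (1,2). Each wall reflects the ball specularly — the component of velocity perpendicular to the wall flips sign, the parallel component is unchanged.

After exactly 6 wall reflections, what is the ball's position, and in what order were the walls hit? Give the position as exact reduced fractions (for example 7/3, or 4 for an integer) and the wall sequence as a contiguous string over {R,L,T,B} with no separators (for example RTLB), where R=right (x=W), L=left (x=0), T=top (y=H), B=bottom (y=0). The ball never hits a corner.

Final position: (3/2,4)
Wall sequence: TBRTBT

1. t=3/2 → T at (9/2,4); v=(1,-2)
2. t=2 → B at (13/2,0); v=(1,2)
3. t=1/2 → R at (7,1); v=(-1,2)
4. t=3/2 → T at (11/2,4); v=(-1,-2)
5. t=2 → B at (7/2,0); v=(-1,2)
6. t=2 → T at (3/2,4); v=(-1,-2)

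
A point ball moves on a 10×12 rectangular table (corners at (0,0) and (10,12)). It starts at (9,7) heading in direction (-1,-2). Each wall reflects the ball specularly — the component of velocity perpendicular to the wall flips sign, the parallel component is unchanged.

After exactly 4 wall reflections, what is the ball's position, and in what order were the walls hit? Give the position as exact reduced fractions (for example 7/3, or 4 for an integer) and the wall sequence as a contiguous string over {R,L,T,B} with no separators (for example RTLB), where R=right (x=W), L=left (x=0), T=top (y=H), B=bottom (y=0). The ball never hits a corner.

1. t=7/2 → B at (11/2,0); v=(-1,2)
2. t=11/2 → L at (0,11); v=(1,2)
3. t=1/2 → T at (1/2,12); v=(1,-2)
4. t=6 → B at (13/2,0); v=(1,2)

Final position: (13/2,0)
Wall sequence: BLTB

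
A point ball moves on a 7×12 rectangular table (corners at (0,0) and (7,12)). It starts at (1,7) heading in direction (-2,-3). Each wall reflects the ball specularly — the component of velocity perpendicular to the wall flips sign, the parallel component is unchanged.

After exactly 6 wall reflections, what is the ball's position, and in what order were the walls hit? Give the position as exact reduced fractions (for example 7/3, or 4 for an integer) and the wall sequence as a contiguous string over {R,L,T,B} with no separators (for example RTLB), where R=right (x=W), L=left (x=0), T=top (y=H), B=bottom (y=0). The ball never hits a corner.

1. t=1/2 → L at (0,11/2); v=(2,-3)
2. t=11/6 → B at (11/3,0); v=(2,3)
3. t=5/3 → R at (7,5); v=(-2,3)
4. t=7/3 → T at (7/3,12); v=(-2,-3)
5. t=7/6 → L at (0,17/2); v=(2,-3)
6. t=17/6 → B at (17/3,0); v=(2,3)

Final position: (17/3,0)
Wall sequence: LBRTLB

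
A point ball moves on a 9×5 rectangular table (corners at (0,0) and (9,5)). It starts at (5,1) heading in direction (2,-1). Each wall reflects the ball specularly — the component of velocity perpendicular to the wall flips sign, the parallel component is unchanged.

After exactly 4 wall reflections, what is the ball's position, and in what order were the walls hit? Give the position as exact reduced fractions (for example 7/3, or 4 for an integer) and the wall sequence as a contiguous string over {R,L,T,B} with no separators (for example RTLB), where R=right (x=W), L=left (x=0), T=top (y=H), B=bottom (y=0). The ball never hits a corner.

1. t=1 → B at (7,0); v=(2,1)
2. t=1 → R at (9,1); v=(-2,1)
3. t=4 → T at (1,5); v=(-2,-1)
4. t=1/2 → L at (0,9/2); v=(2,-1)

Final position: (0,9/2)
Wall sequence: BRTL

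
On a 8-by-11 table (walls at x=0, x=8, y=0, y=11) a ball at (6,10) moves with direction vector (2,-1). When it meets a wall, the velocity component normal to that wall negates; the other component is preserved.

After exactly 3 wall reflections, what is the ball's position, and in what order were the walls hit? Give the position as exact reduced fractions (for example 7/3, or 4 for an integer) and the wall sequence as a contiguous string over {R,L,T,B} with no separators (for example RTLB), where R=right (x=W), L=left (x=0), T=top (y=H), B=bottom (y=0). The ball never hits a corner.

1. t=1 → R at (8,9); v=(-2,-1)
2. t=4 → L at (0,5); v=(2,-1)
3. t=4 → R at (8,1); v=(-2,-1)

Final position: (8,1)
Wall sequence: RLR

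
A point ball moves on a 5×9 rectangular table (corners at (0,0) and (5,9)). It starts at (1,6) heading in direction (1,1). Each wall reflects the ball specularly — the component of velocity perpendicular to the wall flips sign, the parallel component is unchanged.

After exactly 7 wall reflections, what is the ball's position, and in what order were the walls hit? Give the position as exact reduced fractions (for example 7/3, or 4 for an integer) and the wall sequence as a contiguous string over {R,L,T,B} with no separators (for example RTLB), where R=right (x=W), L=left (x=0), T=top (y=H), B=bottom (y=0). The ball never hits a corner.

Final position: (2,9)
Wall sequence: TRLBRLT

1. t=3 → T at (4,9); v=(1,-1)
2. t=1 → R at (5,8); v=(-1,-1)
3. t=5 → L at (0,3); v=(1,-1)
4. t=3 → B at (3,0); v=(1,1)
5. t=2 → R at (5,2); v=(-1,1)
6. t=5 → L at (0,7); v=(1,1)
7. t=2 → T at (2,9); v=(1,-1)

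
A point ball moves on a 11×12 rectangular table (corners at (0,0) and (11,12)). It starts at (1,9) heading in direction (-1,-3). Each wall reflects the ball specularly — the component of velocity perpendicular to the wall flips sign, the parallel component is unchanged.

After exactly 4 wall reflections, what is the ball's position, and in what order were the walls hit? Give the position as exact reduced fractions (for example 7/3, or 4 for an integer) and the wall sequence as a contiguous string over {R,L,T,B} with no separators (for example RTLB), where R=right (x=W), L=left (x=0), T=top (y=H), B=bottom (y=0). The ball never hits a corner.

1. t=1 → L at (0,6); v=(1,-3)
2. t=2 → B at (2,0); v=(1,3)
3. t=4 → T at (6,12); v=(1,-3)
4. t=4 → B at (10,0); v=(1,3)

Final position: (10,0)
Wall sequence: LBTB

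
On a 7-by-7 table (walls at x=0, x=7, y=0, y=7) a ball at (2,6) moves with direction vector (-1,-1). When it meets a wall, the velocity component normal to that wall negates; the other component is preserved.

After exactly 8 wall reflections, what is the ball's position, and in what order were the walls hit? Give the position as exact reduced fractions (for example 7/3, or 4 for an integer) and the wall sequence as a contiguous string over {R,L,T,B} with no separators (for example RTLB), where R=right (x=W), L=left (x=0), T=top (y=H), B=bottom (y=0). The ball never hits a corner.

1. t=2 → L at (0,4); v=(1,-1)
2. t=4 → B at (4,0); v=(1,1)
3. t=3 → R at (7,3); v=(-1,1)
4. t=4 → T at (3,7); v=(-1,-1)
5. t=3 → L at (0,4); v=(1,-1)
6. t=4 → B at (4,0); v=(1,1)
7. t=3 → R at (7,3); v=(-1,1)
8. t=4 → T at (3,7); v=(-1,-1)

Final position: (3,7)
Wall sequence: LBRTLBRT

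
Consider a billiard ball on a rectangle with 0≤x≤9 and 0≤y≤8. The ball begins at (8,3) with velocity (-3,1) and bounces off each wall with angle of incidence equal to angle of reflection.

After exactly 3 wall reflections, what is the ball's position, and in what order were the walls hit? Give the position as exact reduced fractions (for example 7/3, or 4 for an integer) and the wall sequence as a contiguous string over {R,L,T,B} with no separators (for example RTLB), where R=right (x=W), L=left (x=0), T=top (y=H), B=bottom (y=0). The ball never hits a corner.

1. t=8/3 → L at (0,17/3); v=(3,1)
2. t=7/3 → T at (7,8); v=(3,-1)
3. t=2/3 → R at (9,22/3); v=(-3,-1)

Final position: (9,22/3)
Wall sequence: LTR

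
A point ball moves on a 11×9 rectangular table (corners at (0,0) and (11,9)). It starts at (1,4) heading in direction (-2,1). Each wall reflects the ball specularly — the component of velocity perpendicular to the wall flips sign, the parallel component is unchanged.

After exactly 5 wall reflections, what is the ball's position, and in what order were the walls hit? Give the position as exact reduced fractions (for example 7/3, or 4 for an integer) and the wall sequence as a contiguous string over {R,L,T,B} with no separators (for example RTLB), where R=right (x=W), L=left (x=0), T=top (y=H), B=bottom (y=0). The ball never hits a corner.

1. t=1/2 → L at (0,9/2); v=(2,1)
2. t=9/2 → T at (9,9); v=(2,-1)
3. t=1 → R at (11,8); v=(-2,-1)
4. t=11/2 → L at (0,5/2); v=(2,-1)
5. t=5/2 → B at (5,0); v=(2,1)

Final position: (5,0)
Wall sequence: LTRLB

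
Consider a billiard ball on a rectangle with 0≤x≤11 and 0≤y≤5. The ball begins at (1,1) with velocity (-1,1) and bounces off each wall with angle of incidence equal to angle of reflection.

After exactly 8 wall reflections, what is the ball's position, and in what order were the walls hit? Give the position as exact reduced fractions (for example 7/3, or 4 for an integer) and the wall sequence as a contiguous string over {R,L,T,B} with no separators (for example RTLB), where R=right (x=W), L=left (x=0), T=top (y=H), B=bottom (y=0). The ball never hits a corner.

Final position: (1,5)
Wall sequence: LTBRTBLT

1. t=1 → L at (0,2); v=(1,1)
2. t=3 → T at (3,5); v=(1,-1)
3. t=5 → B at (8,0); v=(1,1)
4. t=3 → R at (11,3); v=(-1,1)
5. t=2 → T at (9,5); v=(-1,-1)
6. t=5 → B at (4,0); v=(-1,1)
7. t=4 → L at (0,4); v=(1,1)
8. t=1 → T at (1,5); v=(1,-1)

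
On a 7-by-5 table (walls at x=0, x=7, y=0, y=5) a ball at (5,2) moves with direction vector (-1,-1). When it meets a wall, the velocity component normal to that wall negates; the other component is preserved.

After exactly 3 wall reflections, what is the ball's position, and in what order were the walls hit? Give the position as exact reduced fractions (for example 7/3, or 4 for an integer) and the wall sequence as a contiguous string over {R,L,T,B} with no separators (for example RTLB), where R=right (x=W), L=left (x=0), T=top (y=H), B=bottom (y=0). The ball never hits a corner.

1. t=2 → B at (3,0); v=(-1,1)
2. t=3 → L at (0,3); v=(1,1)
3. t=2 → T at (2,5); v=(1,-1)

Final position: (2,5)
Wall sequence: BLT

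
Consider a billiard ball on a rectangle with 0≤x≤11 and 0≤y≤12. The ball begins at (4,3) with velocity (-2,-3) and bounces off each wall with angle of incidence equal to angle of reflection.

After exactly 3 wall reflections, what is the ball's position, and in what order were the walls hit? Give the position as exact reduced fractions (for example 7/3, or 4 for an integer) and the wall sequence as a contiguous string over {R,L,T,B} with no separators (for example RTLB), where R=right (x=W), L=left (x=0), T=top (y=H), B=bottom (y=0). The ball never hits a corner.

1. t=1 → B at (2,0); v=(-2,3)
2. t=1 → L at (0,3); v=(2,3)
3. t=3 → T at (6,12); v=(2,-3)

Final position: (6,12)
Wall sequence: BLT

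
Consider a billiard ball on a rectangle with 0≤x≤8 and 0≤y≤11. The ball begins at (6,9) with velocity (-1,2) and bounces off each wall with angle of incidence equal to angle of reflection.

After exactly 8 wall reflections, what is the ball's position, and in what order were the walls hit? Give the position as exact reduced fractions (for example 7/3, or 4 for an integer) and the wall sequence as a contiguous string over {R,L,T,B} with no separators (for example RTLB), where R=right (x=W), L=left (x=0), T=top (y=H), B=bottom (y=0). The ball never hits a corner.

1. t=1 → T at (5,11); v=(-1,-2)
2. t=5 → L at (0,1); v=(1,-2)
3. t=1/2 → B at (1/2,0); v=(1,2)
4. t=11/2 → T at (6,11); v=(1,-2)
5. t=2 → R at (8,7); v=(-1,-2)
6. t=7/2 → B at (9/2,0); v=(-1,2)
7. t=9/2 → L at (0,9); v=(1,2)
8. t=1 → T at (1,11); v=(1,-2)

Final position: (1,11)
Wall sequence: TLBTRBLT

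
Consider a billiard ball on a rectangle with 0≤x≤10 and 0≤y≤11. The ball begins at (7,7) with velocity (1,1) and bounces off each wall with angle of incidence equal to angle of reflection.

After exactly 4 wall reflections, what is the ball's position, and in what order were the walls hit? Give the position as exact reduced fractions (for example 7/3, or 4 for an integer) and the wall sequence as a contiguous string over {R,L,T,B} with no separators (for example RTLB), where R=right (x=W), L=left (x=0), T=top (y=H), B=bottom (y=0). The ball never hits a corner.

1. t=3 → R at (10,10); v=(-1,1)
2. t=1 → T at (9,11); v=(-1,-1)
3. t=9 → L at (0,2); v=(1,-1)
4. t=2 → B at (2,0); v=(1,1)

Final position: (2,0)
Wall sequence: RTLB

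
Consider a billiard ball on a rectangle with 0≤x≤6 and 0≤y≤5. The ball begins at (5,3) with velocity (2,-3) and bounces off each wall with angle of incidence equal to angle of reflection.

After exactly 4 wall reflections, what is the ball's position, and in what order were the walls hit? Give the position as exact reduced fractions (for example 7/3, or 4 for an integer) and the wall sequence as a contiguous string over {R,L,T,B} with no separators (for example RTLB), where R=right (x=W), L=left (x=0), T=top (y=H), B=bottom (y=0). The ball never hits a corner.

Final position: (0,5/2)
Wall sequence: RBTL

1. t=1/2 → R at (6,3/2); v=(-2,-3)
2. t=1/2 → B at (5,0); v=(-2,3)
3. t=5/3 → T at (5/3,5); v=(-2,-3)
4. t=5/6 → L at (0,5/2); v=(2,-3)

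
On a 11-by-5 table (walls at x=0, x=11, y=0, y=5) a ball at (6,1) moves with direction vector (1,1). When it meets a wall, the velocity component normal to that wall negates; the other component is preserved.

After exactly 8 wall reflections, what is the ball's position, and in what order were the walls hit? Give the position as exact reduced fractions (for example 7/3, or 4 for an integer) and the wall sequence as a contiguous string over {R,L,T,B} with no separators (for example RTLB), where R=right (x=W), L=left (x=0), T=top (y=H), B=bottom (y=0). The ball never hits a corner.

Final position: (11,2)
Wall sequence: TRBTLBTR

1. t=4 → T at (10,5); v=(1,-1)
2. t=1 → R at (11,4); v=(-1,-1)
3. t=4 → B at (7,0); v=(-1,1)
4. t=5 → T at (2,5); v=(-1,-1)
5. t=2 → L at (0,3); v=(1,-1)
6. t=3 → B at (3,0); v=(1,1)
7. t=5 → T at (8,5); v=(1,-1)
8. t=3 → R at (11,2); v=(-1,-1)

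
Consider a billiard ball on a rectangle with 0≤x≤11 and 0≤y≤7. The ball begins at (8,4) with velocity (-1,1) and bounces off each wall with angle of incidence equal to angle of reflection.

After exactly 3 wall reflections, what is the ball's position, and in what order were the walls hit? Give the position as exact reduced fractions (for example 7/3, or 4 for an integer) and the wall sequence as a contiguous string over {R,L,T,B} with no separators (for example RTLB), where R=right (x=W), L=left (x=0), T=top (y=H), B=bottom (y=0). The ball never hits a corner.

Final position: (2,0)
Wall sequence: TLB

1. t=3 → T at (5,7); v=(-1,-1)
2. t=5 → L at (0,2); v=(1,-1)
3. t=2 → B at (2,0); v=(1,1)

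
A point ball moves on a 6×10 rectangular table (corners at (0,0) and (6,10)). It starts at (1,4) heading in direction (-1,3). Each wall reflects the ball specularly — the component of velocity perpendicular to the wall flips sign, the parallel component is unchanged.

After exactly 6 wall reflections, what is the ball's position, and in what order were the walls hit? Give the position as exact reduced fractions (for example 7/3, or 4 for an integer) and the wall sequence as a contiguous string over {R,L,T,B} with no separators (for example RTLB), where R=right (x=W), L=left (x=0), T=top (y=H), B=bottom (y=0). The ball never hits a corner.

Final position: (1,0)
Wall sequence: LTBRTB

1. t=1 → L at (0,7); v=(1,3)
2. t=1 → T at (1,10); v=(1,-3)
3. t=10/3 → B at (13/3,0); v=(1,3)
4. t=5/3 → R at (6,5); v=(-1,3)
5. t=5/3 → T at (13/3,10); v=(-1,-3)
6. t=10/3 → B at (1,0); v=(-1,3)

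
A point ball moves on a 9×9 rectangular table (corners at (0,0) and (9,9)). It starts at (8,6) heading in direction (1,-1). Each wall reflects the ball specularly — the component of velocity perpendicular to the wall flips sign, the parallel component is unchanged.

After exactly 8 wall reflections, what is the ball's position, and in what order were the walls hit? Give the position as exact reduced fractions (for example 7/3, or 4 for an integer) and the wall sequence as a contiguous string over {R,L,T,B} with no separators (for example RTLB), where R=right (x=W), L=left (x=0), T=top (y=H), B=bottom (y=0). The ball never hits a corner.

Final position: (5,9)
Wall sequence: RBLTRBLT

1. t=1 → R at (9,5); v=(-1,-1)
2. t=5 → B at (4,0); v=(-1,1)
3. t=4 → L at (0,4); v=(1,1)
4. t=5 → T at (5,9); v=(1,-1)
5. t=4 → R at (9,5); v=(-1,-1)
6. t=5 → B at (4,0); v=(-1,1)
7. t=4 → L at (0,4); v=(1,1)
8. t=5 → T at (5,9); v=(1,-1)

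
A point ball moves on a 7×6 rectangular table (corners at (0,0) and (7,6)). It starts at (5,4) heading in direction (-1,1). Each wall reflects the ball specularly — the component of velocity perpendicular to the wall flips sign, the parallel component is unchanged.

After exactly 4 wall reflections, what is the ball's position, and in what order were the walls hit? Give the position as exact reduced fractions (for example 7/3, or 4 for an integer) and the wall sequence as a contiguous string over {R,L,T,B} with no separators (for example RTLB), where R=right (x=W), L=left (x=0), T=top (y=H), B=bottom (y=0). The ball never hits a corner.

Final position: (7,4)
Wall sequence: TLBR

1. t=2 → T at (3,6); v=(-1,-1)
2. t=3 → L at (0,3); v=(1,-1)
3. t=3 → B at (3,0); v=(1,1)
4. t=4 → R at (7,4); v=(-1,1)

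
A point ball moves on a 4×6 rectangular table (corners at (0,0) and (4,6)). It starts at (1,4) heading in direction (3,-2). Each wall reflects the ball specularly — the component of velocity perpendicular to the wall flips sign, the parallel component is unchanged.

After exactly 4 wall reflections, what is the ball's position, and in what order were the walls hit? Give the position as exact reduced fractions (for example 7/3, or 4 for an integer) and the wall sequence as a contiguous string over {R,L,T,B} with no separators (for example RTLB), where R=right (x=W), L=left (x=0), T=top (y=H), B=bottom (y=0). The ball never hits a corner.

1. t=1 → R at (4,2); v=(-3,-2)
2. t=1 → B at (1,0); v=(-3,2)
3. t=1/3 → L at (0,2/3); v=(3,2)
4. t=4/3 → R at (4,10/3); v=(-3,2)

Final position: (4,10/3)
Wall sequence: RBLR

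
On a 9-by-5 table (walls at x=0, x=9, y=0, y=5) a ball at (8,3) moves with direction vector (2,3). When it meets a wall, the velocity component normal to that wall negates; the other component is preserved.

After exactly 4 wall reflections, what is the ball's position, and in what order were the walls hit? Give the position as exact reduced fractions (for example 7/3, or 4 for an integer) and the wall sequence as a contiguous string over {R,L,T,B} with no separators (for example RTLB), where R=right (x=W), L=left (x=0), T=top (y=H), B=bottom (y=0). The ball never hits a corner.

Final position: (2,5)
Wall sequence: RTBT

1. t=1/2 → R at (9,9/2); v=(-2,3)
2. t=1/6 → T at (26/3,5); v=(-2,-3)
3. t=5/3 → B at (16/3,0); v=(-2,3)
4. t=5/3 → T at (2,5); v=(-2,-3)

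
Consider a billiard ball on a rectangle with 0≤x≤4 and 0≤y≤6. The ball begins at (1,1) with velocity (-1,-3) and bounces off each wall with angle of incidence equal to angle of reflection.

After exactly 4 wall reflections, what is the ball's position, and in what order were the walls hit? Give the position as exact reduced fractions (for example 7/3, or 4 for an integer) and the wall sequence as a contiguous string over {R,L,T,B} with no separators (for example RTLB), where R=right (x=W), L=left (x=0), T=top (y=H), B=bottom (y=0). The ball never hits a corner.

Final position: (10/3,0)
Wall sequence: BLTB

1. t=1/3 → B at (2/3,0); v=(-1,3)
2. t=2/3 → L at (0,2); v=(1,3)
3. t=4/3 → T at (4/3,6); v=(1,-3)
4. t=2 → B at (10/3,0); v=(1,3)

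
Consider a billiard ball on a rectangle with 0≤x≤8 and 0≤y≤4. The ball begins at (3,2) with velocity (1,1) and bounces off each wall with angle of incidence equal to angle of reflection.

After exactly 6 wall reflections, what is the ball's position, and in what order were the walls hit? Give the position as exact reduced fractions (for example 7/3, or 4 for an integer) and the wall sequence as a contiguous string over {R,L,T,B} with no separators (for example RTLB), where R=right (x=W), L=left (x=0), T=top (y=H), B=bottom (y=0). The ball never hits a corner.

Final position: (1,0)
Wall sequence: TRBTLB

1. t=2 → T at (5,4); v=(1,-1)
2. t=3 → R at (8,1); v=(-1,-1)
3. t=1 → B at (7,0); v=(-1,1)
4. t=4 → T at (3,4); v=(-1,-1)
5. t=3 → L at (0,1); v=(1,-1)
6. t=1 → B at (1,0); v=(1,1)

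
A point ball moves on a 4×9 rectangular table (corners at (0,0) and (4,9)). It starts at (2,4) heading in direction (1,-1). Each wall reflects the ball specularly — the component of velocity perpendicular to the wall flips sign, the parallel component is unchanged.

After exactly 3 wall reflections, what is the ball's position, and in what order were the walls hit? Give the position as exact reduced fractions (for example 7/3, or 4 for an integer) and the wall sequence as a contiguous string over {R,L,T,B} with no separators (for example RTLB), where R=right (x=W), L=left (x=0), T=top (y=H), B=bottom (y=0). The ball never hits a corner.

Final position: (0,2)
Wall sequence: RBL

1. t=2 → R at (4,2); v=(-1,-1)
2. t=2 → B at (2,0); v=(-1,1)
3. t=2 → L at (0,2); v=(1,1)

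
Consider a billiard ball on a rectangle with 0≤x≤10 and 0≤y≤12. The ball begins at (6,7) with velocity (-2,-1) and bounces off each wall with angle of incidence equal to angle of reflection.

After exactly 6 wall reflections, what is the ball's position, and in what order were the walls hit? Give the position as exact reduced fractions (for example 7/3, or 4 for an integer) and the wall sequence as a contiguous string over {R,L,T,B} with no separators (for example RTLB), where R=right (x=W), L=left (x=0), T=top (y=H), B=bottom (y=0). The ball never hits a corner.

Final position: (8,12)
Wall sequence: LBRLRT

1. t=3 → L at (0,4); v=(2,-1)
2. t=4 → B at (8,0); v=(2,1)
3. t=1 → R at (10,1); v=(-2,1)
4. t=5 → L at (0,6); v=(2,1)
5. t=5 → R at (10,11); v=(-2,1)
6. t=1 → T at (8,12); v=(-2,-1)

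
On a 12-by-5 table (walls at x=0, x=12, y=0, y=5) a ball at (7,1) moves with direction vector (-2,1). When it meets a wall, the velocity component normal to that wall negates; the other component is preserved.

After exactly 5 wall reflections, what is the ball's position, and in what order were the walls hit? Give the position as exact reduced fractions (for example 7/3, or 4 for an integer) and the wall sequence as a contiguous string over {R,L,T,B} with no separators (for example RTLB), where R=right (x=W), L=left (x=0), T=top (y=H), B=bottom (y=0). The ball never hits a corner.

Final position: (3,5)
Wall sequence: LTBRT

1. t=7/2 → L at (0,9/2); v=(2,1)
2. t=1/2 → T at (1,5); v=(2,-1)
3. t=5 → B at (11,0); v=(2,1)
4. t=1/2 → R at (12,1/2); v=(-2,1)
5. t=9/2 → T at (3,5); v=(-2,-1)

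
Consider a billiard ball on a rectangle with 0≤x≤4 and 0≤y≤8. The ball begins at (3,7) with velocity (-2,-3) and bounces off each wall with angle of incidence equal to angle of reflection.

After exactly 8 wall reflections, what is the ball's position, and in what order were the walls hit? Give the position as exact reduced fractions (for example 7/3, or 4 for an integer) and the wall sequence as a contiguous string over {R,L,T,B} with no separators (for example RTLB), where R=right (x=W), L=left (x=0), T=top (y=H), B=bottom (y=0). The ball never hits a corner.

1. t=3/2 → L at (0,5/2); v=(2,-3)
2. t=5/6 → B at (5/3,0); v=(2,3)
3. t=7/6 → R at (4,7/2); v=(-2,3)
4. t=3/2 → T at (1,8); v=(-2,-3)
5. t=1/2 → L at (0,13/2); v=(2,-3)
6. t=2 → R at (4,1/2); v=(-2,-3)
7. t=1/6 → B at (11/3,0); v=(-2,3)
8. t=11/6 → L at (0,11/2); v=(2,3)

Final position: (0,11/2)
Wall sequence: LBRTLRBL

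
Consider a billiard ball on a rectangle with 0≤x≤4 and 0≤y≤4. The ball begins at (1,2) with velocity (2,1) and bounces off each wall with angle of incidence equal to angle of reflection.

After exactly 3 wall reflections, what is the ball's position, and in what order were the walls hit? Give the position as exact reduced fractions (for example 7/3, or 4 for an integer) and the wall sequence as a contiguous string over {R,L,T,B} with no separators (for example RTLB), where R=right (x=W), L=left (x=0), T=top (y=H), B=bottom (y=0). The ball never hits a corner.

Final position: (0,5/2)
Wall sequence: RTL

1. t=3/2 → R at (4,7/2); v=(-2,1)
2. t=1/2 → T at (3,4); v=(-2,-1)
3. t=3/2 → L at (0,5/2); v=(2,-1)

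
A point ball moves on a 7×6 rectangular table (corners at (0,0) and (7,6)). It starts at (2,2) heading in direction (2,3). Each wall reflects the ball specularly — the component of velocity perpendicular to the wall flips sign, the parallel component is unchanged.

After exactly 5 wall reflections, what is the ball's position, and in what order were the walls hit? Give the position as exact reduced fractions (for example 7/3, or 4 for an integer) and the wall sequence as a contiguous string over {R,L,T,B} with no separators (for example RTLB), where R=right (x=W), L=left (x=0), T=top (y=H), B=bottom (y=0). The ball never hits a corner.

Final position: (0,4)
Wall sequence: TRBTL

1. t=4/3 → T at (14/3,6); v=(2,-3)
2. t=7/6 → R at (7,5/2); v=(-2,-3)
3. t=5/6 → B at (16/3,0); v=(-2,3)
4. t=2 → T at (4/3,6); v=(-2,-3)
5. t=2/3 → L at (0,4); v=(2,-3)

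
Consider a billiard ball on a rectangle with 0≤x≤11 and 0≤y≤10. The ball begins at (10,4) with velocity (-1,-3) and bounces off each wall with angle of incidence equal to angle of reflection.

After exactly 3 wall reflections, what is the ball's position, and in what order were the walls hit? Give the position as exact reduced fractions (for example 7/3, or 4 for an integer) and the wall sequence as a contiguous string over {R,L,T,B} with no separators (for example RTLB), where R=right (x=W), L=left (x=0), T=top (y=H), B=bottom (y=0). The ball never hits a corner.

Final position: (2,0)
Wall sequence: BTB

1. t=4/3 → B at (26/3,0); v=(-1,3)
2. t=10/3 → T at (16/3,10); v=(-1,-3)
3. t=10/3 → B at (2,0); v=(-1,3)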